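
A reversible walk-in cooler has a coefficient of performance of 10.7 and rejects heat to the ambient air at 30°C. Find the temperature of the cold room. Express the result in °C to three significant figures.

For a Carnot refrigerator COP_R = T_C/(T_H − T_C), so T_C = COP·T_H/(1 + COP).
With T_H = 303.15 K, T_C = 10.7 × 303.15/11.70 = 277.24 K.
Converting, 277.24 K = 4.09°C.

4.09 °C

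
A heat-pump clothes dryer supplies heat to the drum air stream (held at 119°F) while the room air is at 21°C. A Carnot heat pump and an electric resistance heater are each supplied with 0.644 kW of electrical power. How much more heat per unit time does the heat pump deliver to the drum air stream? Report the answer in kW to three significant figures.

6.93 kW

In absolute terms T_C = 294.15 K and T_H = 321.48 K, so ΔT = 27.33 K.
COP_Carnot = T_H/ΔT = 321.48/27.33 = 11.76.
The heat pump delivers Q̇_H = COP × Ẇ = 7.574 kW; the resistance heater delivers Ẇ = 0.6440 kW.
Extra = (COP − 1)·Ẇ = 6.930 kW.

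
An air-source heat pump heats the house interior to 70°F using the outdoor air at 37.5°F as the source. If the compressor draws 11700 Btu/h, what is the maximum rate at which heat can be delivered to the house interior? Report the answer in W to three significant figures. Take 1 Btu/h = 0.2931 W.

55900 W

In absolute terms T_C = 276.21 K and T_H = 294.26 K, so ΔT = 18.06 K.
COP_Carnot = T_H/ΔT = 294.26/18.06 = 16.30.
Q̇_max = COP_Carnot × Ẇ = 16.30 × 11700 Btu/h = 190700 Btu/h = 55890 W.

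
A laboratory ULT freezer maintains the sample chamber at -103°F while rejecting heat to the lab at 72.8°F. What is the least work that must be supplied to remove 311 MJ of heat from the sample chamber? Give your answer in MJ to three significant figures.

In absolute terms T_C = 198.15 K and T_H = 295.82 K, so ΔT = 97.67 K.
The reversible limit is COP_R = T_C/ΔT = 2.029, so W_min = Q_C/COP = Q_C·ΔT/T_C.
W_min = 311.0 × 97.67/198.15 = 153.3 MJ.

153 MJ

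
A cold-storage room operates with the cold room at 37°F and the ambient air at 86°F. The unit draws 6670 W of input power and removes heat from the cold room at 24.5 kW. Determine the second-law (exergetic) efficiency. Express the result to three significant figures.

Converting, Q̇_C = 24.50 kW = 24500 W, so COP_actual = Q̇_C/Ẇ = 24500/6670 = 3.673.
In absolute terms T_C = 275.93 K and T_H = 303.15 K, so ΔT = 27.22 K.
COP_Carnot = T_C/ΔT = 275.93/27.22 = 10.14.
η_II = COP_actual/COP_Carnot = 3.673/10.14 = 0.3624.

0.362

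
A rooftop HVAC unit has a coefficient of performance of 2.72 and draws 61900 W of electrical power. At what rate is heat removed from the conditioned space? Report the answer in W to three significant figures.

168000 W

Q̇_C = COP × Ẇ = 2.72 × 61900 = 168400 W.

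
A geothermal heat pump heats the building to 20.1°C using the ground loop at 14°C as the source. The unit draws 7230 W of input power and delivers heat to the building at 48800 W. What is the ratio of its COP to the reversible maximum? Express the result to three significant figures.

COP_actual = Q̇_H/Ẇ = 48800/7230 = 6.750.
In absolute terms T_C = 287.15 K and T_H = 293.25 K, so ΔT = 6.100 K.
COP_Carnot = T_H/ΔT = 293.25/6.100 = 48.07.
η_II = COP_actual/COP_Carnot = 6.750/48.07 = 0.1404.

0.140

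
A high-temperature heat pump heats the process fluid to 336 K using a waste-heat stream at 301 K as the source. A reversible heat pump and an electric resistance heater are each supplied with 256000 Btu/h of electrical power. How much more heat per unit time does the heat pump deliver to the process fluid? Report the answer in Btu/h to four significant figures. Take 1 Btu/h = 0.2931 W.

The reservoir spacing is ΔT = 336 − 301 = 35.00 K.
COP_Carnot = T_H/ΔT = 336.00/35.00 = 9.600.
The heat pump delivers Q̇_H = COP × Ẇ = 2458000 Btu/h; the resistance heater delivers Ẇ = 256000 Btu/h.
Extra = (COP − 1)·Ẇ = 2202000 Btu/h.

2202000 Btu/h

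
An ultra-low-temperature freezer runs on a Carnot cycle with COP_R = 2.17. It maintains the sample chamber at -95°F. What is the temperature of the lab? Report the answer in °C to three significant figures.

COP_R = T_C/(T_H − T_C) gives T_H − T_C = T_C/COP.
With T_C = 202.59 K, T_H = 202.59 × (1 + 1/2.17) = 295.96 K.
Converting, 295.96 K = 22.81°C.

22.8 °C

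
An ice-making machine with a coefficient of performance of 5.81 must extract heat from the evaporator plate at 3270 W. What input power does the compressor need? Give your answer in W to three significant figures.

563 W

Ẇ = Q̇_C/COP = 3270/5.81 = 562.8 W.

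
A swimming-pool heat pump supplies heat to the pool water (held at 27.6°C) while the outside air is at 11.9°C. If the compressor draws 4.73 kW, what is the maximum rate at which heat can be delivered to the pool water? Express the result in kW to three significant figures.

90.6 kW

In absolute terms T_C = 285.05 K and T_H = 300.75 K, so ΔT = 15.70 K.
COP_Carnot = T_H/ΔT = 300.75/15.70 = 19.16.
Q̇_max = COP_Carnot × Ẇ = 19.16 × 4.730 kW = 90.61 kW.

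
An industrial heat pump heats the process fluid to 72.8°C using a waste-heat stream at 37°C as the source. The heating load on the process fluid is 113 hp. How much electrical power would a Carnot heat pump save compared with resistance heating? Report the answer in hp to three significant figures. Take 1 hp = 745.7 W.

101 hp

In absolute terms T_C = 310.15 K and T_H = 345.95 K, so ΔT = 35.80 K.
COP_Carnot = T_H/ΔT = 345.95/35.80 = 9.663.
Resistance heating needs Ẇ_res = Q̇_H = 113.0 hp; the reversible heat pump needs only Ẇ_hp = Q̇_H/COP = 11.69 hp.
Saving = 113.0 − 11.69 = 101.3 hp.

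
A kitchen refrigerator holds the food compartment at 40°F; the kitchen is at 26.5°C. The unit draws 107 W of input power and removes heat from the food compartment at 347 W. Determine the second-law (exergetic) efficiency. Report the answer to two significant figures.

COP_actual = Q̇_C/Ẇ = 347.0/107.0 = 3.243.
In absolute terms T_C = 277.59 K and T_H = 299.65 K, so ΔT = 22.06 K.
COP_Carnot = T_C/ΔT = 277.59/22.06 = 12.59.
η_II = COP_actual/COP_Carnot = 3.243/12.59 = 0.2577.

0.26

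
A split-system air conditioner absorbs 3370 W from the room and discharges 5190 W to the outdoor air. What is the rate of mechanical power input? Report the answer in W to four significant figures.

1820 W

For a cyclic device the first law requires Q̇_H = Q̇_C + Ẇ.
Ẇ = Q̇_H − Q̇_C = 1820 W.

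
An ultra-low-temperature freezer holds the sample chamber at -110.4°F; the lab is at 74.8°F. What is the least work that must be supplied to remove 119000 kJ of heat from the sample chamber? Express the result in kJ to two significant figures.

In absolute terms T_C = 194.04 K and T_H = 296.93 K, so ΔT = 102.9 K.
The reversible limit is COP_R = T_C/ΔT = 1.886, so W_min = Q_C/COP = Q_C·ΔT/T_C.
W_min = 119000 × 102.9/194.04 = 63100 kJ.

63000 kJ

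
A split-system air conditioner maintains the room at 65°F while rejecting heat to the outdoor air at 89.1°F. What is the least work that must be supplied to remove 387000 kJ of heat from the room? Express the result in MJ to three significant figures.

17.8 MJ

In absolute terms T_C = 291.48 K and T_H = 304.87 K, so ΔT = 13.39 K.
The reversible limit is COP_R = T_C/ΔT = 21.77, so W_min = Q_C/COP = Q_C·ΔT/T_C.
W_min = 387000 × 13.39/291.48 = 17780 kJ = 17.78 MJ.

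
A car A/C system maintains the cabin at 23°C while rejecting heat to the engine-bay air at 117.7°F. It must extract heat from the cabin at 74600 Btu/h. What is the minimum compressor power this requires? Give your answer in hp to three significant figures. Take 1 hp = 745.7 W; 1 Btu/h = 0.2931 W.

In absolute terms T_C = 296.15 K and T_H = 320.76 K, so ΔT = 24.61 K.
COP_Carnot = T_C/ΔT = 296.15/24.61 = 12.03.
Ẇ_min = Q̇/COP_Carnot = 74600/12.03 = 6200 Btu/h = 2.437 hp.

2.44 hp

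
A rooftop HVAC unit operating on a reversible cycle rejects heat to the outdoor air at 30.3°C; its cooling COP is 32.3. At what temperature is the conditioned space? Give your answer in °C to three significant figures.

For a Carnot refrigerator COP_R = T_C/(T_H − T_C), so T_C = COP·T_H/(1 + COP).
With T_H = 303.45 K, T_C = 32.3 × 303.45/33.30 = 294.34 K.
Converting, 294.34 K = 21.19°C.

21.2 °C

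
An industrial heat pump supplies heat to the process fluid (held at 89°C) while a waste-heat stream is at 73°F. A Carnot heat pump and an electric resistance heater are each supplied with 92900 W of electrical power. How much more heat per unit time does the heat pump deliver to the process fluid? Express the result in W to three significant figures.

In absolute terms T_C = 295.93 K and T_H = 362.15 K, so ΔT = 66.22 K.
COP_Carnot = T_H/ΔT = 362.15/66.22 = 5.469.
The heat pump delivers Q̇_H = COP × Ẇ = 508000 W; the resistance heater delivers Ẇ = 92900 W.
Extra = (COP − 1)·Ẇ = 415100 W.

415000 W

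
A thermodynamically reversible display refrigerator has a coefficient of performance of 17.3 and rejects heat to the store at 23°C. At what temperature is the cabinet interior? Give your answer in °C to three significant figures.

For a Carnot refrigerator COP_R = T_C/(T_H − T_C), so T_C = COP·T_H/(1 + COP).
With T_H = 296.15 K, T_C = 17.3 × 296.15/18.30 = 279.97 K.
Converting, 279.97 K = 6.82°C.

6.82 °C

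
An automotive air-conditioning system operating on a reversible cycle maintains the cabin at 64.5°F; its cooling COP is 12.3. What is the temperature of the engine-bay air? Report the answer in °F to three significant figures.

107 °F

COP_R = T_C/(T_H − T_C) gives T_H − T_C = T_C/COP.
With T_C = 291.21 K, T_H = 291.21 × (1 + 1/12.3) = 314.88 K.
Converting, 314.88 K = 107.12°F.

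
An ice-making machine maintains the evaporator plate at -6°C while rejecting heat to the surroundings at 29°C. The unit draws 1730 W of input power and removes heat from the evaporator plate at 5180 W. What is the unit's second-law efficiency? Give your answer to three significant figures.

0.392

COP_actual = Q̇_C/Ẇ = 5180/1730 = 2.994.
In absolute terms T_C = 267.15 K and T_H = 302.15 K, so ΔT = 35.00 K.
COP_Carnot = T_C/ΔT = 267.15/35.00 = 7.633.
η_II = COP_actual/COP_Carnot = 2.994/7.633 = 0.3923.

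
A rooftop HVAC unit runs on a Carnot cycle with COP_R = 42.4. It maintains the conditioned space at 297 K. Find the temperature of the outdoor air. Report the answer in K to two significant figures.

300 K

COP_R = T_C/(T_H − T_C) gives T_H − T_C = T_C/COP.
With T_C = 297.00 K, T_H = 297.00 × (1 + 1/42.4) = 304.00 K.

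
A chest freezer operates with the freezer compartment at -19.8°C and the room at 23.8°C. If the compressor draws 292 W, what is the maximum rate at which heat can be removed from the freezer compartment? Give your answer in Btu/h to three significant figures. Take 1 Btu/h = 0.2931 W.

5790 Btu/h

In absolute terms T_C = 253.35 K and T_H = 296.95 K, so ΔT = 43.60 K.
COP_Carnot = T_C/ΔT = 253.35/43.60 = 5.811.
Q̇_max = COP_Carnot × Ẇ = 5.811 × 292.0 W = 1697 W = 5789 Btu/h.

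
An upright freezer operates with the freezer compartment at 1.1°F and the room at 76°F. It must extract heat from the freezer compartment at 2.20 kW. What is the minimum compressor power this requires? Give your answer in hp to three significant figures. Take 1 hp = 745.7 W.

0.480 hp

In absolute terms T_C = 255.98 K and T_H = 297.59 K, so ΔT = 41.61 K.
COP_Carnot = T_C/ΔT = 255.98/41.61 = 6.152.
Ẇ_min = Q̇/COP_Carnot = 2.200/6.152 = 0.3576 kW = 0.4796 hp.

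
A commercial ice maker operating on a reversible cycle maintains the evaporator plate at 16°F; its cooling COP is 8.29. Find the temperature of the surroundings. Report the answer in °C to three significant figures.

23.0 °C

COP_R = T_C/(T_H − T_C) gives T_H − T_C = T_C/COP.
With T_C = 264.26 K, T_H = 264.26 × (1 + 1/8.29) = 296.14 K.
Converting, 296.14 K = 22.99°C.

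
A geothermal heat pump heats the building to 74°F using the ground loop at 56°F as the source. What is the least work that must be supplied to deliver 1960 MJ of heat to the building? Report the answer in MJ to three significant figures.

66.1 MJ

In absolute terms T_C = 286.48 K and T_H = 296.48 K, so ΔT = 10.00 K.
The reversible limit is COP_HP = T_H/ΔT = 29.65, so W_min = Q_H/COP = Q_H·ΔT/T_H.
W_min = 1960 × 10.00/296.48 = 66.11 MJ.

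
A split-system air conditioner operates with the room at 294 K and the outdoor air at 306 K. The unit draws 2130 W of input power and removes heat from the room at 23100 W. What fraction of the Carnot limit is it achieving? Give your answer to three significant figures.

COP_actual = Q̇_C/Ẇ = 23100/2130 = 10.85.
The reservoir spacing is ΔT = 306 − 294 = 12.00 K.
COP_Carnot = T_C/ΔT = 294.00/12.00 = 24.50.
η_II = COP_actual/COP_Carnot = 10.85/24.50 = 0.4427.

0.443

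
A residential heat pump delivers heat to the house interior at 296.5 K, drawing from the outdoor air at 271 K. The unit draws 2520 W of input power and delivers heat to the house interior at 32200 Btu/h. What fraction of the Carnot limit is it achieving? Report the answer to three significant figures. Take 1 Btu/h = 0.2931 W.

0.322

Converting, Q̇_H = 32200 Btu/h = 9438 W, so COP_actual = Q̇_H/Ẇ = 9438/2520 = 3.745.
The reservoir spacing is ΔT = 296.5 − 271 = 25.50 K.
COP_Carnot = T_H/ΔT = 296.50/25.50 = 11.63.
η_II = COP_actual/COP_Carnot = 3.745/11.63 = 0.3221.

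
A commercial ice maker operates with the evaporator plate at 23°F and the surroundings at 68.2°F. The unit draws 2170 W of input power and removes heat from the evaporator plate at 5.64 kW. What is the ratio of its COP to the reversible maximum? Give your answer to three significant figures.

0.243

Converting, Q̇_C = 5.640 kW = 5640 W, so COP_actual = Q̇_C/Ẇ = 5640/2170 = 2.599.
In absolute terms T_C = 268.15 K and T_H = 293.26 K, so ΔT = 25.11 K.
COP_Carnot = T_C/ΔT = 268.15/25.11 = 10.68.
η_II = COP_actual/COP_Carnot = 2.599/10.68 = 0.2434.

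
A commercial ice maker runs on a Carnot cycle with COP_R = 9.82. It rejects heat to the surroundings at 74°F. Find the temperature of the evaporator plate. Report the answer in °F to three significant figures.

For a Carnot refrigerator COP_R = T_C/(T_H − T_C), so T_C = COP·T_H/(1 + COP).
With T_H = 296.48 K, T_C = 9.82 × 296.48/10.82 = 269.08 K.
Converting, 269.08 K = 24.68°F.

24.7 °F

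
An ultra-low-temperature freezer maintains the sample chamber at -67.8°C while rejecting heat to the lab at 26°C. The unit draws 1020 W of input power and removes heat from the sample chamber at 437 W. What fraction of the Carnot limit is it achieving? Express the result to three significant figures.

0.196

COP_actual = Q̇_C/Ẇ = 437.0/1020 = 0.4284.
In absolute terms T_C = 205.35 K and T_H = 299.15 K, so ΔT = 93.80 K.
COP_Carnot = T_C/ΔT = 205.35/93.80 = 2.189.
η_II = COP_actual/COP_Carnot = 0.4284/2.189 = 0.1957.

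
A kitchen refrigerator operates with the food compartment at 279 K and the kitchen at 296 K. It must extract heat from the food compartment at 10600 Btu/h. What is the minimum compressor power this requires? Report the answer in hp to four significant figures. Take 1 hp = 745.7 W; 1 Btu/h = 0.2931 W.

The reservoir spacing is ΔT = 296 − 279 = 17.00 K.
COP_Carnot = T_C/ΔT = 279.00/17.00 = 16.41.
Ẇ_min = Q̇/COP_Carnot = 10600/16.41 = 645.9 Btu/h = 0.2539 hp.

0.2539 hp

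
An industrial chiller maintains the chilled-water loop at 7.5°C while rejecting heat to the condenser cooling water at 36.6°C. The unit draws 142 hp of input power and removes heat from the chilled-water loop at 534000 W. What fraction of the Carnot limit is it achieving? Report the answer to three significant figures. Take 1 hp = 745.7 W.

Converting, Q̇_C = 534000 W = 716.1 hp, so COP_actual = Q̇_C/Ẇ = 716.1/142.0 = 5.043.
In absolute terms T_C = 280.65 K and T_H = 309.75 K, so ΔT = 29.10 K.
COP_Carnot = T_C/ΔT = 280.65/29.10 = 9.644.
η_II = COP_actual/COP_Carnot = 5.043/9.644 = 0.5229.

0.523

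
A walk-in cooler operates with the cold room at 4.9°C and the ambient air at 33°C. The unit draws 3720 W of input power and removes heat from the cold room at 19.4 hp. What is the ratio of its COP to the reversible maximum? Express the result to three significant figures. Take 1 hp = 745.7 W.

Converting, Q̇_C = 19.40 hp = 14470 W, so COP_actual = Q̇_C/Ẇ = 14470/3720 = 3.889.
In absolute terms T_C = 278.05 K and T_H = 306.15 K, so ΔT = 28.10 K.
COP_Carnot = T_C/ΔT = 278.05/28.10 = 9.895.
η_II = COP_actual/COP_Carnot = 3.889/9.895 = 0.3930.

0.393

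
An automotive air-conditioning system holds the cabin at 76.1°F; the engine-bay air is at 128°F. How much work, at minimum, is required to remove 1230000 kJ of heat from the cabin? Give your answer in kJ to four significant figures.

In absolute terms T_C = 297.65 K and T_H = 326.48 K, so ΔT = 28.83 K.
The reversible limit is COP_R = T_C/ΔT = 10.32, so W_min = Q_C/COP = Q_C·ΔT/T_C.
W_min = 1230000 × 28.83/297.65 = 119200 kJ.

119200 kJ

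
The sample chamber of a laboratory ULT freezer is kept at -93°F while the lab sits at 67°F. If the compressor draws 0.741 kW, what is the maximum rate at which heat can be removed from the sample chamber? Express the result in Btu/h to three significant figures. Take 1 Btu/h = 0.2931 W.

5790 Btu/h

In absolute terms T_C = 203.71 K and T_H = 292.59 K, so ΔT = 88.89 K.
COP_Carnot = T_C/ΔT = 203.71/88.89 = 2.292.
Q̇_max = COP_Carnot × Ẇ = 2.292 × 0.7410 kW = 1.698 kW = 5794 Btu/h.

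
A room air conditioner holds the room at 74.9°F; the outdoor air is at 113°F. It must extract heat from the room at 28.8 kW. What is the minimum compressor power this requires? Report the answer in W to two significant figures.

2100 W

In absolute terms T_C = 296.98 K and T_H = 318.15 K, so ΔT = 21.17 K.
COP_Carnot = T_C/ΔT = 296.98/21.17 = 14.03.
Ẇ_min = Q̇/COP_Carnot = 28.80/14.03 = 2.053 kW = 2053 W.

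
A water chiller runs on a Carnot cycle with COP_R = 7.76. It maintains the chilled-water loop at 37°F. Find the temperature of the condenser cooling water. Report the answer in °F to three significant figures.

101 °F

COP_R = T_C/(T_H − T_C) gives T_H − T_C = T_C/COP.
With T_C = 275.93 K, T_H = 275.93 × (1 + 1/7.76) = 311.49 K.
Converting, 311.49 K = 101.00°F.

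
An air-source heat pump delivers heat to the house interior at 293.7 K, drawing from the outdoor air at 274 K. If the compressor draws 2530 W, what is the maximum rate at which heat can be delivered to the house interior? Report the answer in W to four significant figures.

37720 W

The reservoir spacing is ΔT = 293.7 − 274 = 19.70 K.
COP_Carnot = T_H/ΔT = 293.70/19.70 = 14.91.
Q̇_max = COP_Carnot × Ẇ = 14.91 × 2530 W = 37720 W.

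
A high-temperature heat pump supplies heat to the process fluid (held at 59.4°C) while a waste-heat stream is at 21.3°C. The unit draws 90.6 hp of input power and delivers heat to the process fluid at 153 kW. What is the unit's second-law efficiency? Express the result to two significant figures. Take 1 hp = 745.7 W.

Converting, Q̇_H = 153.0 kW = 205.2 hp, so COP_actual = Q̇_H/Ẇ = 205.2/90.60 = 2.265.
In absolute terms T_C = 294.45 K and T_H = 332.55 K, so ΔT = 38.10 K.
COP_Carnot = T_H/ΔT = 332.55/38.10 = 8.728.
η_II = COP_actual/COP_Carnot = 2.265/8.728 = 0.2595.

0.26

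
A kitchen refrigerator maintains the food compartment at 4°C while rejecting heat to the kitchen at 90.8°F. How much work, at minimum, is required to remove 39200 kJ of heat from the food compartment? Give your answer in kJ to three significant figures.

In absolute terms T_C = 277.15 K and T_H = 305.82 K, so ΔT = 28.67 K.
The reversible limit is COP_R = T_C/ΔT = 9.668, so W_min = Q_C/COP = Q_C·ΔT/T_C.
W_min = 39200 × 28.67/277.15 = 4055 kJ.

4050 kJ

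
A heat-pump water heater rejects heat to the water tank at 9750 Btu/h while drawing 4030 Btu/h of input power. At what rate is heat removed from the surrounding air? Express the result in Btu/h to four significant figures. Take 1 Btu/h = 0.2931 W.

5720 Btu/h

For a cyclic device the first law requires Q̇_H = Q̇_C + Ẇ.
Q̇_C = Q̇_H − Ẇ = 5720 Btu/h.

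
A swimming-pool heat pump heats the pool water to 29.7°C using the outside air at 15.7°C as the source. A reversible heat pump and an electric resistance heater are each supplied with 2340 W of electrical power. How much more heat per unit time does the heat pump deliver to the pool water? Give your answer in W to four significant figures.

In absolute terms T_C = 288.85 K and T_H = 302.85 K, so ΔT = 14.00 K.
COP_Carnot = T_H/ΔT = 302.85/14.00 = 21.63.
The heat pump delivers Q̇_H = COP × Ẇ = 50620 W; the resistance heater delivers Ẇ = 2340 W.
Extra = (COP − 1)·Ẇ = 48280 W.

48280 W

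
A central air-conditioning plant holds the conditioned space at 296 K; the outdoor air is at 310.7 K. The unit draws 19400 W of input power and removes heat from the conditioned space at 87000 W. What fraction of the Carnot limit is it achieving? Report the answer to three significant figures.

COP_actual = Q̇_C/Ẇ = 87000/19400 = 4.485.
The reservoir spacing is ΔT = 310.7 − 296 = 14.70 K.
COP_Carnot = T_C/ΔT = 296.00/14.70 = 20.14.
η_II = COP_actual/COP_Carnot = 4.485/20.14 = 0.2227.

0.223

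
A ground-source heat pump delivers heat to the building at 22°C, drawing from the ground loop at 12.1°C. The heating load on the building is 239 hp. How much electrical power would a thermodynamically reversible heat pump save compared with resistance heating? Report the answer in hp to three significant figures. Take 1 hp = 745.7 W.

231 hp

In absolute terms T_C = 285.25 K and T_H = 295.15 K, so ΔT = 9.900 K.
COP_Carnot = T_H/ΔT = 295.15/9.900 = 29.81.
Resistance heating needs Ẇ_res = Q̇_H = 239.0 hp; the reversible heat pump needs only Ẇ_hp = Q̇_H/COP = 8.017 hp.
Saving = 239.0 − 8.017 = 231.0 hp.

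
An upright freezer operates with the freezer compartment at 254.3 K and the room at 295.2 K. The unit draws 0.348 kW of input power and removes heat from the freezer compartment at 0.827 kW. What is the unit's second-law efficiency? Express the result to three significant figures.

0.382

COP_actual = Q̇_C/Ẇ = 0.8270/0.3480 = 2.376.
The reservoir spacing is ΔT = 295.2 − 254.3 = 40.90 K.
COP_Carnot = T_C/ΔT = 254.30/40.90 = 6.218.
η_II = COP_actual/COP_Carnot = 2.376/6.218 = 0.3822.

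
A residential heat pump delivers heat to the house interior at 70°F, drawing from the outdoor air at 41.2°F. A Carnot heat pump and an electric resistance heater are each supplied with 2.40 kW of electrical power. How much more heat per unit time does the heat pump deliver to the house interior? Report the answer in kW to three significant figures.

41.7 kW

In absolute terms T_C = 278.26 K and T_H = 294.26 K, so ΔT = 16.00 K.
COP_Carnot = T_H/ΔT = 294.26/16.00 = 18.39.
The heat pump delivers Q̇_H = COP × Ẇ = 44.14 kW; the resistance heater delivers Ẇ = 2.400 kW.
Extra = (COP − 1)·Ẇ = 41.74 kW.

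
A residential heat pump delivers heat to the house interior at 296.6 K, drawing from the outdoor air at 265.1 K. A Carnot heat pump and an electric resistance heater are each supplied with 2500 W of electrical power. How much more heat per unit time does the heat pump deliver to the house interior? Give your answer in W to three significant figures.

The reservoir spacing is ΔT = 296.6 − 265.1 = 31.50 K.
COP_Carnot = T_H/ΔT = 296.60/31.50 = 9.416.
The heat pump delivers Q̇_H = COP × Ẇ = 23540 W; the resistance heater delivers Ẇ = 2500 W.
Extra = (COP − 1)·Ẇ = 21040 W.

21000 W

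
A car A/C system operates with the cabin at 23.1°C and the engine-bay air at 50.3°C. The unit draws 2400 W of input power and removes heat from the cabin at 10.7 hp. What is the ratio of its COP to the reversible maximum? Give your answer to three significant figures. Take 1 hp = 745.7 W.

Converting, Q̇_C = 10.70 hp = 7979 W, so COP_actual = Q̇_C/Ẇ = 7979/2400 = 3.325.
In absolute terms T_C = 296.25 K and T_H = 323.45 K, so ΔT = 27.20 K.
COP_Carnot = T_C/ΔT = 296.25/27.20 = 10.89.
η_II = COP_actual/COP_Carnot = 3.325/10.89 = 0.3052.

0.305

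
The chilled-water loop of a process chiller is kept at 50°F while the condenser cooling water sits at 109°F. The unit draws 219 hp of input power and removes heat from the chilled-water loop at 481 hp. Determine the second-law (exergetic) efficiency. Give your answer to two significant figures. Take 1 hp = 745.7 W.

COP_actual = Q̇_C/Ẇ = 481.0/219.0 = 2.196.
In absolute terms T_C = 283.15 K and T_H = 315.93 K, so ΔT = 32.78 K.
COP_Carnot = T_C/ΔT = 283.15/32.78 = 8.638.
η_II = COP_actual/COP_Carnot = 2.196/8.638 = 0.2543.

0.25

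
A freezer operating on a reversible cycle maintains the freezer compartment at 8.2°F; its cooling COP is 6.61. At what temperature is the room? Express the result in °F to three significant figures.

79.0 °F

COP_R = T_C/(T_H − T_C) gives T_H − T_C = T_C/COP.
With T_C = 259.93 K, T_H = 259.93 × (1 + 1/6.61) = 299.25 K.
Converting, 299.25 K = 78.98°F.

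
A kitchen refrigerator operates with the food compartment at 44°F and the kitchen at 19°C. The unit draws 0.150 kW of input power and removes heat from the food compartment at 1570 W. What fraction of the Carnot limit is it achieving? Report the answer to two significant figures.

Converting, Q̇_C = 1570 W = 1.570 kW, so COP_actual = Q̇_C/Ẇ = 1.570/0.1500 = 10.47.
In absolute terms T_C = 279.82 K and T_H = 292.15 K, so ΔT = 12.33 K.
COP_Carnot = T_C/ΔT = 279.82/12.33 = 22.69.
η_II = COP_actual/COP_Carnot = 10.47/22.69 = 0.4613.

0.46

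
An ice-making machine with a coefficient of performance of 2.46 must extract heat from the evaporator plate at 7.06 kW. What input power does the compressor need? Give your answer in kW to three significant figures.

2.87 kW

Ẇ = Q̇_C/COP = 7.060/2.46 = 2.870 kW.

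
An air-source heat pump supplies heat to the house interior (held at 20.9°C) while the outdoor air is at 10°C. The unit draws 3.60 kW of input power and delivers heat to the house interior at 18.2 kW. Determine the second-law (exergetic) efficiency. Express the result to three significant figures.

COP_actual = Q̇_H/Ẇ = 18.20/3.600 = 5.056.
In absolute terms T_C = 283.15 K and T_H = 294.05 K, so ΔT = 10.90 K.
COP_Carnot = T_H/ΔT = 294.05/10.90 = 26.98.
η_II = COP_actual/COP_Carnot = 5.056/26.98 = 0.1874.

0.187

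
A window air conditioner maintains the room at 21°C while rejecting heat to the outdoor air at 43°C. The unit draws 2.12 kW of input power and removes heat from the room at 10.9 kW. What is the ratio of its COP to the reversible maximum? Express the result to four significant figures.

COP_actual = Q̇_C/Ẇ = 10.90/2.120 = 5.142.
In absolute terms T_C = 294.15 K and T_H = 316.15 K, so ΔT = 22.00 K.
COP_Carnot = T_C/ΔT = 294.15/22.00 = 13.37.
η_II = COP_actual/COP_Carnot = 5.142/13.37 = 0.3845.

0.3845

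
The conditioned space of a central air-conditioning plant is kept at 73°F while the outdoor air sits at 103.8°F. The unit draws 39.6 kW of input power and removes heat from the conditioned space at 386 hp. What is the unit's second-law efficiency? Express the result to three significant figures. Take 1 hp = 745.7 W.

Converting, Q̇_C = 386.0 hp = 287.8 kW, so COP_actual = Q̇_C/Ẇ = 287.8/39.60 = 7.269.
In absolute terms T_C = 295.93 K and T_H = 313.04 K, so ΔT = 17.11 K.
COP_Carnot = T_C/ΔT = 295.93/17.11 = 17.29.
η_II = COP_actual/COP_Carnot = 7.269/17.29 = 0.4203.

0.420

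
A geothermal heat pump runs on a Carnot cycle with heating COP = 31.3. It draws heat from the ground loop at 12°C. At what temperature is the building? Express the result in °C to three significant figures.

21.4 °C

COP_HP = T_H/(T_H − T_C) rearranges to T_H = COP·T_C/(COP − 1).
With T_C = 285.15 K, T_H = 31.3 × 285.15/30.30 = 294.56 K.
Converting, 294.56 K = 21.41°C.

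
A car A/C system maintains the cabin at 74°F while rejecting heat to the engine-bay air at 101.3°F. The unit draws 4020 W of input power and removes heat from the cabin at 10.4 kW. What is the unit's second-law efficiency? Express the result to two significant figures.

Converting, Q̇_C = 10.40 kW = 10400 W, so COP_actual = Q̇_C/Ẇ = 10400/4020 = 2.587.
In absolute terms T_C = 296.48 K and T_H = 311.65 K, so ΔT = 15.17 K.
COP_Carnot = T_C/ΔT = 296.48/15.17 = 19.55.
η_II = COP_actual/COP_Carnot = 2.587/19.55 = 0.1323.

0.13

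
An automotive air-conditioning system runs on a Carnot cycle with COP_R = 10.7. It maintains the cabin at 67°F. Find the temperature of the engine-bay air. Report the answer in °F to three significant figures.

116 °F

COP_R = T_C/(T_H − T_C) gives T_H − T_C = T_C/COP.
With T_C = 292.59 K, T_H = 292.59 × (1 + 1/10.7) = 319.94 K.
Converting, 319.94 K = 116.22°F.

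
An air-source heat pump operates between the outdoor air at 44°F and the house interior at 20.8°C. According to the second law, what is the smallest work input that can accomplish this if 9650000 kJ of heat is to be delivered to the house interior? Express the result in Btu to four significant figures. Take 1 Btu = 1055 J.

In absolute terms T_C = 279.82 K and T_H = 293.95 K, so ΔT = 14.13 K.
The reversible limit is COP_HP = T_H/ΔT = 20.80, so W_min = Q_H/COP = Q_H·ΔT/T_H.
W_min = 9650000 × 14.13/293.95 = 464000 kJ = 439800 Btu.

439800 Btu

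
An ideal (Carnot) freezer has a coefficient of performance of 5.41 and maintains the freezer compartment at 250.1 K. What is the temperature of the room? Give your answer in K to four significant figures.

COP_R = T_C/(T_H − T_C) gives T_H − T_C = T_C/COP.
With T_C = 250.10 K, T_H = 250.10 × (1 + 1/5.41) = 296.33 K.

296.3 K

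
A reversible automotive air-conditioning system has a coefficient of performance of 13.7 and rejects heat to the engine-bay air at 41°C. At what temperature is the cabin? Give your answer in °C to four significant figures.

19.63 °C

For a Carnot refrigerator COP_R = T_C/(T_H − T_C), so T_C = COP·T_H/(1 + COP).
With T_H = 314.15 K, T_C = 13.7 × 314.15/14.70 = 292.78 K.
Converting, 292.78 K = 19.63°C.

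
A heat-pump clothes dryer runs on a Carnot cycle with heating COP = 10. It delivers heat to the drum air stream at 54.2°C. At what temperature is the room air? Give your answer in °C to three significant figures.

21.5 °C

COP_HP = T_H/(T_H − T_C) gives T_H − T_C = T_H/COP.
With T_H = 327.35 K, T_C = 327.35 × (1 − 1/10) = 294.61 K.
Converting, 294.61 K = 21.46°C.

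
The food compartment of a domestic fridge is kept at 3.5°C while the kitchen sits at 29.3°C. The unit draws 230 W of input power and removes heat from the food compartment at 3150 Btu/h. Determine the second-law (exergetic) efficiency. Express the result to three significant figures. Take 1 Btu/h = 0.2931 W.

Converting, Q̇_C = 3150 Btu/h = 923.3 W, so COP_actual = Q̇_C/Ẇ = 923.3/230.0 = 4.014.
In absolute terms T_C = 276.65 K and T_H = 302.45 K, so ΔT = 25.80 K.
COP_Carnot = T_C/ΔT = 276.65/25.80 = 10.72.
η_II = COP_actual/COP_Carnot = 4.014/10.72 = 0.3744.

0.374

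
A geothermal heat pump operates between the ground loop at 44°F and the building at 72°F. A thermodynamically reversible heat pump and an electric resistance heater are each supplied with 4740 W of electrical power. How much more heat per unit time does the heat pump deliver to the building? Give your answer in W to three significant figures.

In absolute terms T_C = 279.82 K and T_H = 295.37 K, so ΔT = 15.56 K.
COP_Carnot = T_H/ΔT = 295.37/15.56 = 18.99.
The heat pump delivers Q̇_H = COP × Ẇ = 90000 W; the resistance heater delivers Ẇ = 4740 W.
Extra = (COP − 1)·Ẇ = 85260 W.

85300 W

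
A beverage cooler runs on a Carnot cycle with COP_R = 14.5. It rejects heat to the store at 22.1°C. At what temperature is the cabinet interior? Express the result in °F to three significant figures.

For a Carnot refrigerator COP_R = T_C/(T_H − T_C), so T_C = COP·T_H/(1 + COP).
With T_H = 295.25 K, T_C = 14.5 × 295.25/15.50 = 276.20 K.
Converting, 276.20 K = 37.49°F.

37.5 °F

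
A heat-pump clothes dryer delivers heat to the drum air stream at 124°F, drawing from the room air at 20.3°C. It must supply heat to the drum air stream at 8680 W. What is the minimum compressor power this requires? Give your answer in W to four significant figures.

In absolute terms T_C = 293.45 K and T_H = 324.26 K, so ΔT = 30.81 K.
COP_Carnot = T_H/ΔT = 324.26/30.81 = 10.52.
Ẇ_min = Q̇/COP_Carnot = 8680/10.52 = 824.8 W.

824.8 W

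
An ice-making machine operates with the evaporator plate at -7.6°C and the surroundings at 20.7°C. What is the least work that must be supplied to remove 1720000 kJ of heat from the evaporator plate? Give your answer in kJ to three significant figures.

In absolute terms T_C = 265.55 K and T_H = 293.85 K, so ΔT = 28.30 K.
The reversible limit is COP_R = T_C/ΔT = 9.383, so W_min = Q_C/COP = Q_C·ΔT/T_C.
W_min = 1720000 × 28.30/265.55 = 183300 kJ.

183000 kJ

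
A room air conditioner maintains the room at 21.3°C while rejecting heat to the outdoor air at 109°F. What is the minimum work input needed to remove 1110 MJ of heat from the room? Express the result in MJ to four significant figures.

In absolute terms T_C = 294.45 K and T_H = 315.93 K, so ΔT = 21.48 K.
The reversible limit is COP_R = T_C/ΔT = 13.71, so W_min = Q_C/COP = Q_C·ΔT/T_C.
W_min = 1110 × 21.48/294.45 = 80.97 MJ.

80.97 MJ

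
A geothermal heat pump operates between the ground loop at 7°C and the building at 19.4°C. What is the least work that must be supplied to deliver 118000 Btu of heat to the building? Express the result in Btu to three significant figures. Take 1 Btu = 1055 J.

In absolute terms T_C = 280.15 K and T_H = 292.55 K, so ΔT = 12.40 K.
The reversible limit is COP_HP = T_H/ΔT = 23.59, so W_min = Q_H/COP = Q_H·ΔT/T_H.
W_min = 118000 × 12.40/292.55 = 5002 Btu.

5000 Btu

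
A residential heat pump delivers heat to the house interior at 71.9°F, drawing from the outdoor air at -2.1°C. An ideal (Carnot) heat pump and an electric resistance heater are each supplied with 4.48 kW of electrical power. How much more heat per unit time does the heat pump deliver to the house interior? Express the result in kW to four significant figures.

In absolute terms T_C = 271.05 K and T_H = 295.32 K, so ΔT = 24.27 K.
COP_Carnot = T_H/ΔT = 295.32/24.27 = 12.17.
The heat pump delivers Q̇_H = COP × Ẇ = 54.52 kW; the resistance heater delivers Ẇ = 4.480 kW.
Extra = (COP − 1)·Ẇ = 50.04 kW.

50.04 kW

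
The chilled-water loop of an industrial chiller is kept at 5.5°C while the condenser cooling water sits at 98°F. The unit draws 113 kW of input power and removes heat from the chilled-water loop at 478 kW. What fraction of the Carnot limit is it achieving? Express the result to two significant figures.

0.47

COP_actual = Q̇_C/Ẇ = 478.0/113.0 = 4.230.
In absolute terms T_C = 278.65 K and T_H = 309.82 K, so ΔT = 31.17 K.
COP_Carnot = T_C/ΔT = 278.65/31.17 = 8.941.
η_II = COP_actual/COP_Carnot = 4.230/8.941 = 0.4731.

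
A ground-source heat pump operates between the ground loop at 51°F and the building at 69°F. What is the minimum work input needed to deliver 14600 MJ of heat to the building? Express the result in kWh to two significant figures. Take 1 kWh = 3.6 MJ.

In absolute terms T_C = 283.71 K and T_H = 293.71 K, so ΔT = 10.00 K.
The reversible limit is COP_HP = T_H/ΔT = 29.37, so W_min = Q_H/COP = Q_H·ΔT/T_H.
W_min = 14600 × 10.00/293.71 = 497.1 MJ = 138.1 kWh.

140 kWh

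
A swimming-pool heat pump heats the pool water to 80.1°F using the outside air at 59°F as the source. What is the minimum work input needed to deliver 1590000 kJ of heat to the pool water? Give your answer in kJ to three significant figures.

In absolute terms T_C = 288.15 K and T_H = 299.87 K, so ΔT = 11.72 K.
The reversible limit is COP_HP = T_H/ΔT = 25.58, so W_min = Q_H/COP = Q_H·ΔT/T_H.
W_min = 1590000 × 11.72/299.87 = 62150 kJ.

62200 kJ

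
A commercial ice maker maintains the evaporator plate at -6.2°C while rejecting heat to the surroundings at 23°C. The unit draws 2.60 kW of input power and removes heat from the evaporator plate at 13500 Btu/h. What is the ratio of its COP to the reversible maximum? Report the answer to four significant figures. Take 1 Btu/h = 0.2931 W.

0.1665

Converting, Q̇_C = 13500 Btu/h = 3.957 kW, so COP_actual = Q̇_C/Ẇ = 3.957/2.600 = 1.522.
In absolute terms T_C = 266.95 K and T_H = 296.15 K, so ΔT = 29.20 K.
COP_Carnot = T_C/ΔT = 266.95/29.20 = 9.142.
η_II = COP_actual/COP_Carnot = 1.522/9.142 = 0.1665.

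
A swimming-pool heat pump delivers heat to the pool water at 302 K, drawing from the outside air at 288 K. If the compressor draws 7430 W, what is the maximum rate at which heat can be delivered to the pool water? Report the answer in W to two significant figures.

The reservoir spacing is ΔT = 302 − 288 = 14.00 K.
COP_Carnot = T_H/ΔT = 302.00/14.00 = 21.57.
Q̇_max = COP_Carnot × Ẇ = 21.57 × 7430 W = 160300 W.

160000 W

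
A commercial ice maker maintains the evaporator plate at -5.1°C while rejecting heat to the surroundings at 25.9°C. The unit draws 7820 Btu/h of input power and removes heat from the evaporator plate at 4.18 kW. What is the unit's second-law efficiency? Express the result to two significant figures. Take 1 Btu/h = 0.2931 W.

0.21

Converting, Q̇_C = 4.180 kW = 14260 Btu/h, so COP_actual = Q̇_C/Ẇ = 14260/7820 = 1.824.
In absolute terms T_C = 268.05 K and T_H = 299.05 K, so ΔT = 31.00 K.
COP_Carnot = T_C/ΔT = 268.05/31.00 = 8.647.
η_II = COP_actual/COP_Carnot = 1.824/8.647 = 0.2109.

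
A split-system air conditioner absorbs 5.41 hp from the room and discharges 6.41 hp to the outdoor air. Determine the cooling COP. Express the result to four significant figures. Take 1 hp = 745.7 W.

The first law gives Q̇_H = Q̇_C + Ẇ, so the three rates are Q̇_C = 5.410, Q̇_H = 6.410, Ẇ = 1.000 hp.
COP_R = Q̇_C/Ẇ = 5.410/1.000 = 5.410.

5.410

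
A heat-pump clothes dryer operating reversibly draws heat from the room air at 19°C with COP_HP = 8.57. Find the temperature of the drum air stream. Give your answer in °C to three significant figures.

COP_HP = T_H/(T_H − T_C) rearranges to T_H = COP·T_C/(COP − 1).
With T_C = 292.15 K, T_H = 8.57 × 292.15/7.570 = 330.74 K.
Converting, 330.74 K = 57.59°C.

57.6 °C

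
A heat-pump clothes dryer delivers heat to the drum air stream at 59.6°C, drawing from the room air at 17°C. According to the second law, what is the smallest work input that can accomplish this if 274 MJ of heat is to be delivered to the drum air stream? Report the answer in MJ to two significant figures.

35 MJ

In absolute terms T_C = 290.15 K and T_H = 332.75 K, so ΔT = 42.60 K.
The reversible limit is COP_HP = T_H/ΔT = 7.811, so W_min = Q_H/COP = Q_H·ΔT/T_H.
W_min = 274.0 × 42.60/332.75 = 35.08 MJ.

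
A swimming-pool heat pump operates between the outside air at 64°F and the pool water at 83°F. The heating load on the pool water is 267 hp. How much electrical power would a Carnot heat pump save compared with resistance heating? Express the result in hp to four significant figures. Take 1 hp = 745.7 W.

257.7 hp

In absolute terms T_C = 290.93 K and T_H = 301.48 K, so ΔT = 10.56 K.
COP_Carnot = T_H/ΔT = 301.48/10.56 = 28.56.
Resistance heating needs Ẇ_res = Q̇_H = 267.0 hp; the reversible heat pump needs only Ẇ_hp = Q̇_H/COP = 9.348 hp.
Saving = 267.0 − 9.348 = 257.7 hp.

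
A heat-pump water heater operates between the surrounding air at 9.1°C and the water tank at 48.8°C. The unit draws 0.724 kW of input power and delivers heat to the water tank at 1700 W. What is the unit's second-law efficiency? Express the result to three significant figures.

0.290

Converting, Q̇_H = 1700 W = 1.700 kW, so COP_actual = Q̇_H/Ẇ = 1.700/0.7240 = 2.348.
In absolute terms T_C = 282.25 K and T_H = 321.95 K, so ΔT = 39.70 K.
COP_Carnot = T_H/ΔT = 321.95/39.70 = 8.110.
η_II = COP_actual/COP_Carnot = 2.348/8.110 = 0.2895.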